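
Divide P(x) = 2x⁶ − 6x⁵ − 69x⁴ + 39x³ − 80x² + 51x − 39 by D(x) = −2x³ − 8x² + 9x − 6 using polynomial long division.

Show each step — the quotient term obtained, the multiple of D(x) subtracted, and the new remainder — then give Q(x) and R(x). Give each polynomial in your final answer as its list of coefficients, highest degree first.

Step 1: lead(2x⁶ − 6x⁵ − 69x⁴ + 39x³ − 80x² + 51x − 39) ÷ lead(D) = 2x⁶ ÷ −2x³ = −x³. Subtract (−x³)·D = 2x⁶ + 8x⁵ − 9x⁴ + 6x³. Remainder: −14x⁵ − 60x⁴ + 33x³ − 80x² + 51x − 39.
Step 2: lead(−14x⁵ − 60x⁴ + 33x³ − 80x² + 51x − 39) ÷ lead(D) = −14x⁵ ÷ −2x³ = 7x². Subtract (7x²)·D = −14x⁵ − 56x⁴ + 63x³ − 42x². Remainder: −4x⁴ − 30x³ − 38x² + 51x − 39.
Step 3: lead(−4x⁴ − 30x³ − 38x² + 51x − 39) ÷ lead(D) = −4x⁴ ÷ −2x³ = 2x. Subtract (2x)·D = −4x⁴ − 16x³ + 18x² − 12x. Remainder: −14x³ − 56x² + 63x − 39.
Step 4: lead(−14x³ − 56x² + 63x − 39) ÷ lead(D) = −14x³ ÷ −2x³ = 7. Subtract (7)·D = −14x³ − 56x² + 63x − 42. Remainder: 3.

Q = [-1, 7, 2, 7]; R = [3]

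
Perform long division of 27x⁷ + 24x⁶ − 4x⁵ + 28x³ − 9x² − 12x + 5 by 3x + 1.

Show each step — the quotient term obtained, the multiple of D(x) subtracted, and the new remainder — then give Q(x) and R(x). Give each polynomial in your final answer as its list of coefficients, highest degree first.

Q = [9, 5, -3, 1, 9, -6, -2]; R = [7]

Step 1: lead(27x⁷ + 24x⁶ − 4x⁵ + 28x³ − 9x² − 12x + 5) ÷ lead(D) = 27x⁷ ÷ 3x = 9x⁶. Subtract (9x⁶)·D = 27x⁷ + 9x⁶. Remainder: 15x⁶ − 4x⁵ + 28x³ − 9x² − 12x + 5.
Step 2: lead(15x⁶ − 4x⁵ + 28x³ − 9x² − 12x + 5) ÷ lead(D) = 15x⁶ ÷ 3x = 5x⁵. Subtract (5x⁵)·D = 15x⁶ + 5x⁵. Remainder: −9x⁵ + 28x³ − 9x² − 12x + 5.
Step 3: lead(−9x⁵ + 28x³ − 9x² − 12x + 5) ÷ lead(D) = −9x⁵ ÷ 3x = −3x⁴. Subtract (−3x⁴)·D = −9x⁵ − 3x⁴. Remainder: 3x⁴ + 28x³ − 9x² − 12x + 5.
Step 4: lead(3x⁴ + 28x³ − 9x² − 12x + 5) ÷ lead(D) = 3x⁴ ÷ 3x = x³. Subtract (x³)·D = 3x⁴ + x³. Remainder: 27x³ − 9x² − 12x + 5.
Step 5: lead(27x³ − 9x² − 12x + 5) ÷ lead(D) = 27x³ ÷ 3x = 9x². Subtract (9x²)·D = 27x³ + 9x². Remainder: −18x² − 12x + 5.
Step 6: lead(−18x² − 12x + 5) ÷ lead(D) = −18x² ÷ 3x = −6x. Subtract (−6x)·D = −18x² − 6x. Remainder: −6x + 5.
Step 7: lead(−6x + 5) ÷ lead(D) = −6x ÷ 3x = −2. Subtract (−2)·D = −6x − 2. Remainder: 7.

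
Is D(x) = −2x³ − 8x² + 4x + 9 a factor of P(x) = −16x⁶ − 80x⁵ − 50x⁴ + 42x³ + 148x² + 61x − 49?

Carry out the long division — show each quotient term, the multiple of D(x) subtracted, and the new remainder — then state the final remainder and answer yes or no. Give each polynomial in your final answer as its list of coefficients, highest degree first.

R = [-4], so D(x) is not a factor of P(x). no

Step 1: lead(−16x⁶ − 80x⁵ − 50x⁴ + 42x³ + 148x² + 61x − 49) ÷ lead(D) = −16x⁶ ÷ −2x³ = 8x³. Subtract (8x³)·D = −16x⁶ − 64x⁵ + 32x⁴ + 72x³. Remainder: −16x⁵ − 82x⁴ − 30x³ + 148x² + 61x − 49.
Step 2: lead(−16x⁵ − 82x⁴ − 30x³ + 148x² + 61x − 49) ÷ lead(D) = −16x⁵ ÷ −2x³ = 8x². Subtract (8x²)·D = −16x⁵ − 64x⁴ + 32x³ + 72x². Remainder: −18x⁴ − 62x³ + 76x² + 61x − 49.
Step 3: lead(−18x⁴ − 62x³ + 76x² + 61x − 49) ÷ lead(D) = −18x⁴ ÷ −2x³ = 9x. Subtract (9x)·D = −18x⁴ − 72x³ + 36x² + 81x. Remainder: 10x³ + 40x² − 20x − 49.
Step 4: lead(10x³ + 40x² − 20x − 49) ÷ lead(D) = 10x³ ÷ −2x³ = −5. Subtract (−5)·D = 10x³ + 40x² − 20x − 45. Remainder: −4.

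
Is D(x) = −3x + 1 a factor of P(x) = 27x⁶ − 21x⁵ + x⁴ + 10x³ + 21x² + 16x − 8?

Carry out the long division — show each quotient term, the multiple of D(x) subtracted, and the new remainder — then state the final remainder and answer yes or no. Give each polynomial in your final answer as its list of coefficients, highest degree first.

Step 1: lead(27x⁶ − 21x⁵ + x⁴ + 10x³ + 21x² + 16x − 8) ÷ lead(D) = 27x⁶ ÷ −3x = −9x⁵. Subtract (−9x⁵)·D = 27x⁶ − 9x⁵. Remainder: −12x⁵ + x⁴ + 10x³ + 21x² + 16x − 8.
Step 2: lead(−12x⁵ + x⁴ + 10x³ + 21x² + 16x − 8) ÷ lead(D) = −12x⁵ ÷ −3x = 4x⁴. Subtract (4x⁴)·D = −12x⁵ + 4x⁴. Remainder: −3x⁴ + 10x³ + 21x² + 16x − 8.
Step 3: lead(−3x⁴ + 10x³ + 21x² + 16x − 8) ÷ lead(D) = −3x⁴ ÷ −3x = x³. Subtract (x³)·D = −3x⁴ + x³. Remainder: 9x³ + 21x² + 16x − 8.
Step 4: lead(9x³ + 21x² + 16x − 8) ÷ lead(D) = 9x³ ÷ −3x = −3x². Subtract (−3x²)·D = 9x³ − 3x². Remainder: 24x² + 16x − 8.
Step 5: lead(24x² + 16x − 8) ÷ lead(D) = 24x² ÷ −3x = −8x. Subtract (−8x)·D = 24x² − 8x. Remainder: 24x − 8.
Step 6: lead(24x − 8) ÷ lead(D) = 24x ÷ −3x = −8. Subtract (−8)·D = 24x − 8. Remainder: 0.

R = [0], so D(x) is a factor of P(x). yes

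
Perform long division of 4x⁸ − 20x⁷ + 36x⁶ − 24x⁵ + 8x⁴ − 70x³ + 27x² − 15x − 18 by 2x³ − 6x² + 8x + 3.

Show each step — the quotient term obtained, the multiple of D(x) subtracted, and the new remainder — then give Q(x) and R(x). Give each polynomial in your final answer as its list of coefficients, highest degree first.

Step 1: lead(4x⁸ − 20x⁷ + 36x⁶ − 24x⁵ + 8x⁴ − 70x³ + 27x² − 15x − 18) ÷ lead(D) = 4x⁸ ÷ 2x³ = 2x⁵. Subtract (2x⁵)·D = 4x⁸ − 12x⁷ + 16x⁶ + 6x⁵. Remainder: −8x⁷ + 20x⁶ − 30x⁵ + 8x⁴ − 70x³ + 27x² − 15x − 18.
Step 2: lead(−8x⁷ + 20x⁶ − 30x⁵ + 8x⁴ − 70x³ + 27x² − 15x − 18) ÷ lead(D) = −8x⁷ ÷ 2x³ = −4x⁴. Subtract (−4x⁴)·D = −8x⁷ + 24x⁶ − 32x⁵ − 12x⁴. Remainder: −4x⁶ + 2x⁵ + 20x⁴ − 70x³ + 27x² − 15x − 18.
Step 3: lead(−4x⁶ + 2x⁵ + 20x⁴ − 70x³ + 27x² − 15x − 18) ÷ lead(D) = −4x⁶ ÷ 2x³ = −2x³. Subtract (−2x³)·D = −4x⁶ + 12x⁵ − 16x⁴ − 6x³. Remainder: −10x⁵ + 36x⁴ − 64x³ + 27x² − 15x − 18.
Step 4: lead(−10x⁵ + 36x⁴ − 64x³ + 27x² − 15x − 18) ÷ lead(D) = −10x⁵ ÷ 2x³ = −5x². Subtract (−5x²)·D = −10x⁵ + 30x⁴ − 40x³ − 15x². Remainder: 6x⁴ − 24x³ + 42x² − 15x − 18.
Step 5: lead(6x⁴ − 24x³ + 42x² − 15x − 18) ÷ lead(D) = 6x⁴ ÷ 2x³ = 3x. Subtract (3x)·D = 6x⁴ − 18x³ + 24x² + 9x. Remainder: −6x³ + 18x² − 24x − 18.
Step 6: lead(−6x³ + 18x² − 24x − 18) ÷ lead(D) = −6x³ ÷ 2x³ = −3. Subtract (−3)·D = −6x³ + 18x² − 24x − 9. Remainder: −9.

Q = [2, -4, -2, -5, 3, -3]; R = [-9]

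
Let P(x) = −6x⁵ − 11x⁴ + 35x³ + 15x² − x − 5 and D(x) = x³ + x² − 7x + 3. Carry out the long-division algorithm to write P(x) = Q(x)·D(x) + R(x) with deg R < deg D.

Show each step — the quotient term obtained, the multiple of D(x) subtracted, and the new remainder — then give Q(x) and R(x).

Q(x) = −6x² − 5x − 2; R(x) = 1

Step 1: lead(−6x⁵ − 11x⁴ + 35x³ + 15x² − x − 5) ÷ lead(D) = −6x⁵ ÷ x³ = −6x². Subtract (−6x²)·D = −6x⁵ − 6x⁴ + 42x³ − 18x². Remainder: −5x⁴ − 7x³ + 33x² − x − 5.
Step 2: lead(−5x⁴ − 7x³ + 33x² − x − 5) ÷ lead(D) = −5x⁴ ÷ x³ = −5x. Subtract (−5x)·D = −5x⁴ − 5x³ + 35x² − 15x. Remainder: −2x³ − 2x² + 14x − 5.
Step 3: lead(−2x³ − 2x² + 14x − 5) ÷ lead(D) = −2x³ ÷ x³ = −2. Subtract (−2)·D = −2x³ − 2x² + 14x − 6. Remainder: 1.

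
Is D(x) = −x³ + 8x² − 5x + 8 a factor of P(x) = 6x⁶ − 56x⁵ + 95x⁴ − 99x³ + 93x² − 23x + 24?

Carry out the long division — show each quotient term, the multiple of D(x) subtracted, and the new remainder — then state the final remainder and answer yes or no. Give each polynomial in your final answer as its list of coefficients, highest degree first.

Step 1: lead(6x⁶ − 56x⁵ + 95x⁴ − 99x³ + 93x² − 23x + 24) ÷ lead(D) = 6x⁶ ÷ −x³ = −6x³. Subtract (−6x³)·D = 6x⁶ − 48x⁵ + 30x⁴ − 48x³. Remainder: −8x⁵ + 65x⁴ − 51x³ + 93x² − 23x + 24.
Step 2: lead(−8x⁵ + 65x⁴ − 51x³ + 93x² − 23x + 24) ÷ lead(D) = −8x⁵ ÷ −x³ = 8x². Subtract (8x²)·D = −8x⁵ + 64x⁴ − 40x³ + 64x². Remainder: x⁴ − 11x³ + 29x² − 23x + 24.
Step 3: lead(x⁴ − 11x³ + 29x² − 23x + 24) ÷ lead(D) = x⁴ ÷ −x³ = −x. Subtract (−x)·D = x⁴ − 8x³ + 5x² − 8x. Remainder: −3x³ + 24x² − 15x + 24.
Step 4: lead(−3x³ + 24x² − 15x + 24) ÷ lead(D) = −3x³ ÷ −x³ = 3. Subtract (3)·D = −3x³ + 24x² − 15x + 24. Remainder: 0.

R = [0], so D(x) is a factor of P(x). yes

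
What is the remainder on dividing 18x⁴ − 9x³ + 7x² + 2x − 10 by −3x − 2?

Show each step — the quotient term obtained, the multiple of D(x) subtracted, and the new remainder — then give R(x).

R(x) = −2

Step 1: lead(18x⁴ − 9x³ + 7x² + 2x − 10) ÷ lead(D) = 18x⁴ ÷ −3x = −6x³. Subtract (−6x³)·D = 18x⁴ + 12x³. Remainder: −21x³ + 7x² + 2x − 10.
Step 2: lead(−21x³ + 7x² + 2x − 10) ÷ lead(D) = −21x³ ÷ −3x = 7x². Subtract (7x²)·D = −21x³ − 14x². Remainder: 21x² + 2x − 10.
Step 3: lead(21x² + 2x − 10) ÷ lead(D) = 21x² ÷ −3x = −7x. Subtract (−7x)·D = 21x² + 14x. Remainder: −12x − 10.
Step 4: lead(−12x − 10) ÷ lead(D) = −12x ÷ −3x = 4. Subtract (4)·D = −12x − 8. Remainder: −2.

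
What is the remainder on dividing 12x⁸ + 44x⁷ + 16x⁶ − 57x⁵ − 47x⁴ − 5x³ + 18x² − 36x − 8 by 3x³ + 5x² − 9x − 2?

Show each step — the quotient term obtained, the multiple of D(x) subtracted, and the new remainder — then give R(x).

R(x) = 0

Step 1: lead(12x⁸ + 44x⁷ + 16x⁶ − 57x⁵ − 47x⁴ − 5x³ + 18x² − 36x − 8) ÷ lead(D) = 12x⁸ ÷ 3x³ = 4x⁵. Subtract (4x⁵)·D = 12x⁸ + 20x⁷ − 36x⁶ − 8x⁵. Remainder: 24x⁷ + 52x⁶ − 49x⁵ − 47x⁴ − 5x³ + 18x² − 36x − 8.
Step 2: lead(24x⁷ + 52x⁶ − 49x⁵ − 47x⁴ − 5x³ + 18x² − 36x − 8) ÷ lead(D) = 24x⁷ ÷ 3x³ = 8x⁴. Subtract (8x⁴)·D = 24x⁷ + 40x⁶ − 72x⁵ − 16x⁴. Remainder: 12x⁶ + 23x⁵ − 31x⁴ − 5x³ + 18x² − 36x − 8.
Step 3: lead(12x⁶ + 23x⁵ − 31x⁴ − 5x³ + 18x² − 36x − 8) ÷ lead(D) = 12x⁶ ÷ 3x³ = 4x³. Subtract (4x³)·D = 12x⁶ + 20x⁵ − 36x⁴ − 8x³. Remainder: 3x⁵ + 5x⁴ + 3x³ + 18x² − 36x − 8.
Step 4: lead(3x⁵ + 5x⁴ + 3x³ + 18x² − 36x − 8) ÷ lead(D) = 3x⁵ ÷ 3x³ = x². Subtract (x²)·D = 3x⁵ + 5x⁴ − 9x³ − 2x². Remainder: 12x³ + 20x² − 36x − 8.
Step 5: lead(12x³ + 20x² − 36x − 8) ÷ lead(D) = 12x³ ÷ 3x³ = 4. Subtract (4)·D = 12x³ + 20x² − 36x − 8. Remainder: 0.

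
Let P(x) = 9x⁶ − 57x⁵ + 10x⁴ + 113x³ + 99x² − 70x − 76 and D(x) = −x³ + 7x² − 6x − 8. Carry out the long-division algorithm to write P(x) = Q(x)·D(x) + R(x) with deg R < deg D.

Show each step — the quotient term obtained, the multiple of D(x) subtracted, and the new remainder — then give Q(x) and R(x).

Q(x) = −9x³ − 6x² + 2x + 9; R(x) = −4

Step 1: lead(9x⁶ − 57x⁵ + 10x⁴ + 113x³ + 99x² − 70x − 76) ÷ lead(D) = 9x⁶ ÷ −x³ = −9x³. Subtract (−9x³)·D = 9x⁶ − 63x⁵ + 54x⁴ + 72x³. Remainder: 6x⁵ − 44x⁴ + 41x³ + 99x² − 70x − 76.
Step 2: lead(6x⁵ − 44x⁴ + 41x³ + 99x² − 70x − 76) ÷ lead(D) = 6x⁵ ÷ −x³ = −6x². Subtract (−6x²)·D = 6x⁵ − 42x⁴ + 36x³ + 48x². Remainder: −2x⁴ + 5x³ + 51x² − 70x − 76.
Step 3: lead(−2x⁴ + 5x³ + 51x² − 70x − 76) ÷ lead(D) = −2x⁴ ÷ −x³ = 2x. Subtract (2x)·D = −2x⁴ + 14x³ − 12x² − 16x. Remainder: −9x³ + 63x² − 54x − 76.
Step 4: lead(−9x³ + 63x² − 54x − 76) ÷ lead(D) = −9x³ ÷ −x³ = 9. Subtract (9)·D = −9x³ + 63x² − 54x − 72. Remainder: −4.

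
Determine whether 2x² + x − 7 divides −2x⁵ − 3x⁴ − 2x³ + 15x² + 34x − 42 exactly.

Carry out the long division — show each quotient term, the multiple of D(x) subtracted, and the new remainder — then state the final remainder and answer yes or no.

R(x) = 0, so D(x) is a factor of P(x). yes

Step 1: lead(−2x⁵ − 3x⁴ − 2x³ + 15x² + 34x − 42) ÷ lead(D) = −2x⁵ ÷ 2x² = −x³. Subtract (−x³)·D = −2x⁵ − x⁴ + 7x³. Remainder: −2x⁴ − 9x³ + 15x² + 34x − 42.
Step 2: lead(−2x⁴ − 9x³ + 15x² + 34x − 42) ÷ lead(D) = −2x⁴ ÷ 2x² = −x². Subtract (−x²)·D = −2x⁴ − x³ + 7x². Remainder: −8x³ + 8x² + 34x − 42.
Step 3: lead(−8x³ + 8x² + 34x − 42) ÷ lead(D) = −8x³ ÷ 2x² = −4x. Subtract (−4x)·D = −8x³ − 4x² + 28x. Remainder: 12x² + 6x − 42.
Step 4: lead(12x² + 6x − 42) ÷ lead(D) = 12x² ÷ 2x² = 6. Subtract (6)·D = 12x² + 6x − 42. Remainder: 0.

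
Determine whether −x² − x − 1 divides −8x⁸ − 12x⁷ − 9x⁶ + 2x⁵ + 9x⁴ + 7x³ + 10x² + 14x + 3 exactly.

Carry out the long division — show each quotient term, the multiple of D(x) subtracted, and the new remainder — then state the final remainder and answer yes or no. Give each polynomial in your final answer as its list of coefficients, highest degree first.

Step 1: lead(−8x⁸ − 12x⁷ − 9x⁶ + 2x⁵ + 9x⁴ + 7x³ + 10x² + 14x + 3) ÷ lead(D) = −8x⁸ ÷ −x² = 8x⁶. Subtract (8x⁶)·D = −8x⁸ − 8x⁷ − 8x⁶. Remainder: −4x⁷ − x⁶ + 2x⁵ + 9x⁴ + 7x³ + 10x² + 14x + 3.
Step 2: lead(−4x⁷ − x⁶ + 2x⁵ + 9x⁴ + 7x³ + 10x² + 14x + 3) ÷ lead(D) = −4x⁷ ÷ −x² = 4x⁵. Subtract (4x⁵)·D = −4x⁷ − 4x⁶ − 4x⁵. Remainder: 3x⁶ + 6x⁵ + 9x⁴ + 7x³ + 10x² + 14x + 3.
Step 3: lead(3x⁶ + 6x⁵ + 9x⁴ + 7x³ + 10x² + 14x + 3) ÷ lead(D) = 3x⁶ ÷ −x² = −3x⁴. Subtract (−3x⁴)·D = 3x⁶ + 3x⁵ + 3x⁴. Remainder: 3x⁵ + 6x⁴ + 7x³ + 10x² + 14x + 3.
Step 4: lead(3x⁵ + 6x⁴ + 7x³ + 10x² + 14x + 3) ÷ lead(D) = 3x⁵ ÷ −x² = −3x³. Subtract (−3x³)·D = 3x⁵ + 3x⁴ + 3x³. Remainder: 3x⁴ + 4x³ + 10x² + 14x + 3.
Step 5: lead(3x⁴ + 4x³ + 10x² + 14x + 3) ÷ lead(D) = 3x⁴ ÷ −x² = −3x². Subtract (−3x²)·D = 3x⁴ + 3x³ + 3x². Remainder: x³ + 7x² + 14x + 3.
Step 6: lead(x³ + 7x² + 14x + 3) ÷ lead(D) = x³ ÷ −x² = −x. Subtract (−x)·D = x³ + x² + x. Remainder: 6x² + 13x + 3.
Step 7: lead(6x² + 13x + 3) ÷ lead(D) = 6x² ÷ −x² = −6. Subtract (−6)·D = 6x² + 6x + 6. Remainder: 7x − 3.

R = [7, -3], so D(x) is not a factor of P(x). no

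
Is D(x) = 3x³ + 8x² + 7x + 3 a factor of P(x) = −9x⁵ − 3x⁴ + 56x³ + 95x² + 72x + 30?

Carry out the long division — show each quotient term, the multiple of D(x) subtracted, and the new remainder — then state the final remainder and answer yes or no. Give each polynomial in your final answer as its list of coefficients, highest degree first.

R = [-1, 2, 9], so D(x) is not a factor of P(x). no

Step 1: lead(−9x⁵ − 3x⁴ + 56x³ + 95x² + 72x + 30) ÷ lead(D) = −9x⁵ ÷ 3x³ = −3x². Subtract (−3x²)·D = −9x⁵ − 24x⁴ − 21x³ − 9x². Remainder: 21x⁴ + 77x³ + 104x² + 72x + 30.
Step 2: lead(21x⁴ + 77x³ + 104x² + 72x + 30) ÷ lead(D) = 21x⁴ ÷ 3x³ = 7x. Subtract (7x)·D = 21x⁴ + 56x³ + 49x² + 21x. Remainder: 21x³ + 55x² + 51x + 30.
Step 3: lead(21x³ + 55x² + 51x + 30) ÷ lead(D) = 21x³ ÷ 3x³ = 7. Subtract (7)·D = 21x³ + 56x² + 49x + 21. Remainder: −x² + 2x + 9.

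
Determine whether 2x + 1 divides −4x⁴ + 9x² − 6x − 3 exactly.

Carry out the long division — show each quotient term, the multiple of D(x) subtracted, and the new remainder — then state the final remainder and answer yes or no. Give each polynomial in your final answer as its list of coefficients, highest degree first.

Step 1: lead(−4x⁴ + 9x² − 6x − 3) ÷ lead(D) = −4x⁴ ÷ 2x = −2x³. Subtract (−2x³)·D = −4x⁴ − 2x³. Remainder: 2x³ + 9x² − 6x − 3.
Step 2: lead(2x³ + 9x² − 6x − 3) ÷ lead(D) = 2x³ ÷ 2x = x². Subtract (x²)·D = 2x³ + x². Remainder: 8x² − 6x − 3.
Step 3: lead(8x² − 6x − 3) ÷ lead(D) = 8x² ÷ 2x = 4x. Subtract (4x)·D = 8x² + 4x. Remainder: −10x − 3.
Step 4: lead(−10x − 3) ÷ lead(D) = −10x ÷ 2x = −5. Subtract (−5)·D = −10x − 5. Remainder: 2.

R = [2], so D(x) is not a factor of P(x). no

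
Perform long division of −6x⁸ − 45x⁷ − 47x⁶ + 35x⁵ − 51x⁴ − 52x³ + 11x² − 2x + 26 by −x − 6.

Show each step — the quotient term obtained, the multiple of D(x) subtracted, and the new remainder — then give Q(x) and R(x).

Q(x) = 6x⁷ + 9x⁶ − 7x⁵ + 7x⁴ + 9x³ − 2x² + x − 4; R(x) = 2

Step 1: lead(−6x⁸ − 45x⁷ − 47x⁶ + 35x⁵ − 51x⁴ − 52x³ + 11x² − 2x + 26) ÷ lead(D) = −6x⁸ ÷ −x = 6x⁷. Subtract (6x⁷)·D = −6x⁸ − 36x⁷. Remainder: −9x⁷ − 47x⁶ + 35x⁵ − 51x⁴ − 52x³ + 11x² − 2x + 26.
Step 2: lead(−9x⁷ − 47x⁶ + 35x⁵ − 51x⁴ − 52x³ + 11x² − 2x + 26) ÷ lead(D) = −9x⁷ ÷ −x = 9x⁶. Subtract (9x⁶)·D = −9x⁷ − 54x⁶. Remainder: 7x⁶ + 35x⁵ − 51x⁴ − 52x³ + 11x² − 2x + 26.
Step 3: lead(7x⁶ + 35x⁵ − 51x⁴ − 52x³ + 11x² − 2x + 26) ÷ lead(D) = 7x⁶ ÷ −x = −7x⁵. Subtract (−7x⁵)·D = 7x⁶ + 42x⁵. Remainder: −7x⁵ − 51x⁴ − 52x³ + 11x² − 2x + 26.
Step 4: lead(−7x⁵ − 51x⁴ − 52x³ + 11x² − 2x + 26) ÷ lead(D) = −7x⁵ ÷ −x = 7x⁴. Subtract (7x⁴)·D = −7x⁵ − 42x⁴. Remainder: −9x⁴ − 52x³ + 11x² − 2x + 26.
Step 5: lead(−9x⁴ − 52x³ + 11x² − 2x + 26) ÷ lead(D) = −9x⁴ ÷ −x = 9x³. Subtract (9x³)·D = −9x⁴ − 54x³. Remainder: 2x³ + 11x² − 2x + 26.
Step 6: lead(2x³ + 11x² − 2x + 26) ÷ lead(D) = 2x³ ÷ −x = −2x². Subtract (−2x²)·D = 2x³ + 12x². Remainder: −x² − 2x + 26.
Step 7: lead(−x² − 2x + 26) ÷ lead(D) = −x² ÷ −x = x. Subtract (x)·D = −x² − 6x. Remainder: 4x + 26.
Step 8: lead(4x + 26) ÷ lead(D) = 4x ÷ −x = −4. Subtract (−4)·D = 4x + 24. Remainder: 2.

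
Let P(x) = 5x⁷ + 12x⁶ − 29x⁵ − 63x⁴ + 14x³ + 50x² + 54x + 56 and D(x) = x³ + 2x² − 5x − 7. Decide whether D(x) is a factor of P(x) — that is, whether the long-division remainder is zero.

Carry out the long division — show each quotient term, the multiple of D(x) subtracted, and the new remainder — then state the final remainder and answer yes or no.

R(x) = 0, so D(x) is a factor of P(x). yes

Step 1: lead(5x⁷ + 12x⁶ − 29x⁵ − 63x⁴ + 14x³ + 50x² + 54x + 56) ÷ lead(D) = 5x⁷ ÷ x³ = 5x⁴. Subtract (5x⁴)·D = 5x⁷ + 10x⁶ − 25x⁵ − 35x⁴. Remainder: 2x⁶ − 4x⁵ − 28x⁴ + 14x³ + 50x² + 54x + 56.
Step 2: lead(2x⁶ − 4x⁵ − 28x⁴ + 14x³ + 50x² + 54x + 56) ÷ lead(D) = 2x⁶ ÷ x³ = 2x³. Subtract (2x³)·D = 2x⁶ + 4x⁵ − 10x⁴ − 14x³. Remainder: −8x⁵ − 18x⁴ + 28x³ + 50x² + 54x + 56.
Step 3: lead(−8x⁵ − 18x⁴ + 28x³ + 50x² + 54x + 56) ÷ lead(D) = −8x⁵ ÷ x³ = −8x². Subtract (−8x²)·D = −8x⁵ − 16x⁴ + 40x³ + 56x². Remainder: −2x⁴ − 12x³ − 6x² + 54x + 56.
Step 4: lead(−2x⁴ − 12x³ − 6x² + 54x + 56) ÷ lead(D) = −2x⁴ ÷ x³ = −2x. Subtract (−2x)·D = −2x⁴ − 4x³ + 10x² + 14x. Remainder: −8x³ − 16x² + 40x + 56.
Step 5: lead(−8x³ − 16x² + 40x + 56) ÷ lead(D) = −8x³ ÷ x³ = −8. Subtract (−8)·D = −8x³ − 16x² + 40x + 56. Remainder: 0.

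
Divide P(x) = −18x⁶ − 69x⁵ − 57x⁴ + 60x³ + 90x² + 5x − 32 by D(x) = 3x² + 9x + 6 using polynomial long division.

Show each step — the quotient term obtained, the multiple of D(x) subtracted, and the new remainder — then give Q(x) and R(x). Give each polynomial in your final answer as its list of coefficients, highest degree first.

Q = [-6, -5, 8, 6, -4]; R = [5, -8]

Step 1: lead(−18x⁶ − 69x⁵ − 57x⁴ + 60x³ + 90x² + 5x − 32) ÷ lead(D) = −18x⁶ ÷ 3x² = −6x⁴. Subtract (−6x⁴)·D = −18x⁶ − 54x⁵ − 36x⁴. Remainder: −15x⁵ − 21x⁴ + 60x³ + 90x² + 5x − 32.
Step 2: lead(−15x⁵ − 21x⁴ + 60x³ + 90x² + 5x − 32) ÷ lead(D) = −15x⁵ ÷ 3x² = −5x³. Subtract (−5x³)·D = −15x⁵ − 45x⁴ − 30x³. Remainder: 24x⁴ + 90x³ + 90x² + 5x − 32.
Step 3: lead(24x⁴ + 90x³ + 90x² + 5x − 32) ÷ lead(D) = 24x⁴ ÷ 3x² = 8x². Subtract (8x²)·D = 24x⁴ + 72x³ + 48x². Remainder: 18x³ + 42x² + 5x − 32.
Step 4: lead(18x³ + 42x² + 5x − 32) ÷ lead(D) = 18x³ ÷ 3x² = 6x. Subtract (6x)·D = 18x³ + 54x² + 36x. Remainder: −12x² − 31x − 32.
Step 5: lead(−12x² − 31x − 32) ÷ lead(D) = −12x² ÷ 3x² = −4. Subtract (−4)·D = −12x² − 36x − 24. Remainder: 5x − 8.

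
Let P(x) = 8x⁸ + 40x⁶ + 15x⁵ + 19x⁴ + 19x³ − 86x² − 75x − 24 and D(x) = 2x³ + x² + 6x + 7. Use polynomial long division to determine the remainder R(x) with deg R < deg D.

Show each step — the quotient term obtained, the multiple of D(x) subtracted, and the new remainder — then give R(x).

Step 1: lead(8x⁸ + 40x⁶ + 15x⁵ + 19x⁴ + 19x³ − 86x² − 75x − 24) ÷ lead(D) = 8x⁸ ÷ 2x³ = 4x⁵. Subtract (4x⁵)·D = 8x⁸ + 4x⁷ + 24x⁶ + 28x⁵. Remainder: −4x⁷ + 16x⁶ − 13x⁵ + 19x⁴ + 19x³ − 86x² − 75x − 24.
Step 2: lead(−4x⁷ + 16x⁶ − 13x⁵ + 19x⁴ + 19x³ − 86x² − 75x − 24) ÷ lead(D) = −4x⁷ ÷ 2x³ = −2x⁴. Subtract (−2x⁴)·D = −4x⁷ − 2x⁶ − 12x⁵ − 14x⁴. Remainder: 18x⁶ − x⁵ + 33x⁴ + 19x³ − 86x² − 75x − 24.
Step 3: lead(18x⁶ − x⁵ + 33x⁴ + 19x³ − 86x² − 75x − 24) ÷ lead(D) = 18x⁶ ÷ 2x³ = 9x³. Subtract (9x³)·D = 18x⁶ + 9x⁵ + 54x⁴ + 63x³. Remainder: −10x⁵ − 21x⁴ − 44x³ − 86x² − 75x − 24.
Step 4: lead(−10x⁵ − 21x⁴ − 44x³ − 86x² − 75x − 24) ÷ lead(D) = −10x⁵ ÷ 2x³ = −5x². Subtract (−5x²)·D = −10x⁵ − 5x⁴ − 30x³ − 35x². Remainder: −16x⁴ − 14x³ − 51x² − 75x − 24.
Step 5: lead(−16x⁴ − 14x³ − 51x² − 75x − 24) ÷ lead(D) = −16x⁴ ÷ 2x³ = −8x. Subtract (−8x)·D = −16x⁴ − 8x³ − 48x² − 56x. Remainder: −6x³ − 3x² − 19x − 24.
Step 6: lead(−6x³ − 3x² − 19x − 24) ÷ lead(D) = −6x³ ÷ 2x³ = −3. Subtract (−3)·D = −6x³ − 3x² − 18x − 21. Remainder: −x − 3.

R(x) = −x − 3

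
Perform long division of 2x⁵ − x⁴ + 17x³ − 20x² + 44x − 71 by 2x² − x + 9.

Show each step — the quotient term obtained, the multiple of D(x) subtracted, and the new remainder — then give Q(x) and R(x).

Step 1: lead(2x⁵ − x⁴ + 17x³ − 20x² + 44x − 71) ÷ lead(D) = 2x⁵ ÷ 2x² = x³. Subtract (x³)·D = 2x⁵ − x⁴ + 9x³. Remainder: 8x³ − 20x² + 44x − 71.
Step 2: lead(8x³ − 20x² + 44x − 71) ÷ lead(D) = 8x³ ÷ 2x² = 4x. Subtract (4x)·D = 8x³ − 4x² + 36x. Remainder: −16x² + 8x − 71.
Step 3: lead(−16x² + 8x − 71) ÷ lead(D) = −16x² ÷ 2x² = −8. Subtract (−8)·D = −16x² + 8x − 72. Remainder: 1.

Q(x) = x³ + 4x − 8; R(x) = 1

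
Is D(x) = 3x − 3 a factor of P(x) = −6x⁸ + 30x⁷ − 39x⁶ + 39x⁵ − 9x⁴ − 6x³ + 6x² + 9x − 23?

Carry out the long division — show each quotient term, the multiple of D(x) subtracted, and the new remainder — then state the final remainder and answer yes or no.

R(x) = 1, so D(x) is not a factor of P(x). no

Step 1: lead(−6x⁸ + 30x⁷ − 39x⁶ + 39x⁵ − 9x⁴ − 6x³ + 6x² + 9x − 23) ÷ lead(D) = −6x⁸ ÷ 3x = −2x⁷. Subtract (−2x⁷)·D = −6x⁸ + 6x⁷. Remainder: 24x⁷ − 39x⁶ + 39x⁵ − 9x⁴ − 6x³ + 6x² + 9x − 23.
Step 2: lead(24x⁷ − 39x⁶ + 39x⁵ − 9x⁴ − 6x³ + 6x² + 9x − 23) ÷ lead(D) = 24x⁷ ÷ 3x = 8x⁶. Subtract (8x⁶)·D = 24x⁷ − 24x⁶. Remainder: −15x⁶ + 39x⁵ − 9x⁴ − 6x³ + 6x² + 9x − 23.
Step 3: lead(−15x⁶ + 39x⁵ − 9x⁴ − 6x³ + 6x² + 9x − 23) ÷ lead(D) = −15x⁶ ÷ 3x = −5x⁵. Subtract (−5x⁵)·D = −15x⁶ + 15x⁵. Remainder: 24x⁵ − 9x⁴ − 6x³ + 6x² + 9x − 23.
Step 4: lead(24x⁵ − 9x⁴ − 6x³ + 6x² + 9x − 23) ÷ lead(D) = 24x⁵ ÷ 3x = 8x⁴. Subtract (8x⁴)·D = 24x⁵ − 24x⁴. Remainder: 15x⁴ − 6x³ + 6x² + 9x − 23.
Step 5: lead(15x⁴ − 6x³ + 6x² + 9x − 23) ÷ lead(D) = 15x⁴ ÷ 3x = 5x³. Subtract (5x³)·D = 15x⁴ − 15x³. Remainder: 9x³ + 6x² + 9x − 23.
Step 6: lead(9x³ + 6x² + 9x − 23) ÷ lead(D) = 9x³ ÷ 3x = 3x². Subtract (3x²)·D = 9x³ − 9x². Remainder: 15x² + 9x − 23.
Step 7: lead(15x² + 9x − 23) ÷ lead(D) = 15x² ÷ 3x = 5x. Subtract (5x)·D = 15x² − 15x. Remainder: 24x − 23.
Step 8: lead(24x − 23) ÷ lead(D) = 24x ÷ 3x = 8. Subtract (8)·D = 24x − 24. Remainder: 1.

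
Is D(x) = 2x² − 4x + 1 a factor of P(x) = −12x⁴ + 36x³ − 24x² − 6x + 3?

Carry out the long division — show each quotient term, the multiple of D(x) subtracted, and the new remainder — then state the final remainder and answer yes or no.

R(x) = 0, so D(x) is a factor of P(x). yes

Step 1: lead(−12x⁴ + 36x³ − 24x² − 6x + 3) ÷ lead(D) = −12x⁴ ÷ 2x² = −6x². Subtract (−6x²)·D = −12x⁴ + 24x³ − 6x². Remainder: 12x³ − 18x² − 6x + 3.
Step 2: lead(12x³ − 18x² − 6x + 3) ÷ lead(D) = 12x³ ÷ 2x² = 6x. Subtract (6x)·D = 12x³ − 24x² + 6x. Remainder: 6x² − 12x + 3.
Step 3: lead(6x² − 12x + 3) ÷ lead(D) = 6x² ÷ 2x² = 3. Subtract (3)·D = 6x² − 12x + 3. Remainder: 0.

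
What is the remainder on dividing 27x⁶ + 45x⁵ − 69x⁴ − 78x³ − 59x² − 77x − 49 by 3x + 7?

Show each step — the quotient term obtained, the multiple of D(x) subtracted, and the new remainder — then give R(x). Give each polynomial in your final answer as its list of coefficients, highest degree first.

Step 1: lead(27x⁶ + 45x⁵ − 69x⁴ − 78x³ − 59x² − 77x − 49) ÷ lead(D) = 27x⁶ ÷ 3x = 9x⁵. Subtract (9x⁵)·D = 27x⁶ + 63x⁵. Remainder: −18x⁵ − 69x⁴ − 78x³ − 59x² − 77x − 49.
Step 2: lead(−18x⁵ − 69x⁴ − 78x³ − 59x² − 77x − 49) ÷ lead(D) = −18x⁵ ÷ 3x = −6x⁴. Subtract (−6x⁴)·D = −18x⁵ − 42x⁴. Remainder: −27x⁴ − 78x³ − 59x² − 77x − 49.
Step 3: lead(−27x⁴ − 78x³ − 59x² − 77x − 49) ÷ lead(D) = −27x⁴ ÷ 3x = −9x³. Subtract (−9x³)·D = −27x⁴ − 63x³. Remainder: −15x³ − 59x² − 77x − 49.
Step 4: lead(−15x³ − 59x² − 77x − 49) ÷ lead(D) = −15x³ ÷ 3x = −5x². Subtract (−5x²)·D = −15x³ − 35x². Remainder: −24x² − 77x − 49.
Step 5: lead(−24x² − 77x − 49) ÷ lead(D) = −24x² ÷ 3x = −8x. Subtract (−8x)·D = −24x² − 56x. Remainder: −21x − 49.
Step 6: lead(−21x − 49) ÷ lead(D) = −21x ÷ 3x = −7. Subtract (−7)·D = −21x − 49. Remainder: 0.

R = [0]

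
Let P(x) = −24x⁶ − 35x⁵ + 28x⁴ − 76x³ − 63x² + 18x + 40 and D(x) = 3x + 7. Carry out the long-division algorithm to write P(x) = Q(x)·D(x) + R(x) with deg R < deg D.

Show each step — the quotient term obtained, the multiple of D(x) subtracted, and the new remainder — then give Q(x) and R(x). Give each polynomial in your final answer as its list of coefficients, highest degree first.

Step 1: lead(−24x⁶ − 35x⁵ + 28x⁴ − 76x³ − 63x² + 18x + 40) ÷ lead(D) = −24x⁶ ÷ 3x = −8x⁵. Subtract (−8x⁵)·D = −24x⁶ − 56x⁵. Remainder: 21x⁵ + 28x⁴ − 76x³ − 63x² + 18x + 40.
Step 2: lead(21x⁵ + 28x⁴ − 76x³ − 63x² + 18x + 40) ÷ lead(D) = 21x⁵ ÷ 3x = 7x⁴. Subtract (7x⁴)·D = 21x⁵ + 49x⁴. Remainder: −21x⁴ − 76x³ − 63x² + 18x + 40.
Step 3: lead(−21x⁴ − 76x³ − 63x² + 18x + 40) ÷ lead(D) = −21x⁴ ÷ 3x = −7x³. Subtract (−7x³)·D = −21x⁴ − 49x³. Remainder: −27x³ − 63x² + 18x + 40.
Step 4: lead(−27x³ − 63x² + 18x + 40) ÷ lead(D) = −27x³ ÷ 3x = −9x². Subtract (−9x²)·D = −27x³ − 63x². Remainder: 18x + 40.
Step 5: lead(18x + 40) ÷ lead(D) = 18x ÷ 3x = 6. Subtract (6)·D = 18x + 42. Remainder: −2.

Q = [-8, 7, -7, -9, 0, 6]; R = [-2]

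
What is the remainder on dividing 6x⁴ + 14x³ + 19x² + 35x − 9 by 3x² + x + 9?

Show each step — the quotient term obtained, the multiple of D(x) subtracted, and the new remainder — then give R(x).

R(x) = 0

Step 1: lead(6x⁴ + 14x³ + 19x² + 35x − 9) ÷ lead(D) = 6x⁴ ÷ 3x² = 2x². Subtract (2x²)·D = 6x⁴ + 2x³ + 18x². Remainder: 12x³ + x² + 35x − 9.
Step 2: lead(12x³ + x² + 35x − 9) ÷ lead(D) = 12x³ ÷ 3x² = 4x. Subtract (4x)·D = 12x³ + 4x² + 36x. Remainder: −3x² − x − 9.
Step 3: lead(−3x² − x − 9) ÷ lead(D) = −3x² ÷ 3x² = −1. Subtract (−1)·D = −3x² − x − 9. Remainder: 0.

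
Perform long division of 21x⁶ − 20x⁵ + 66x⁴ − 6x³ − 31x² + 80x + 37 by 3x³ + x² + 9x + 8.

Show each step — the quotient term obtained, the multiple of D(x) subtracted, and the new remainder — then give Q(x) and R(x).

Q(x) = 7x³ − 9x² + 4x + 5; R(x) = 3x − 3

Step 1: lead(21x⁶ − 20x⁵ + 66x⁴ − 6x³ − 31x² + 80x + 37) ÷ lead(D) = 21x⁶ ÷ 3x³ = 7x³. Subtract (7x³)·D = 21x⁶ + 7x⁵ + 63x⁴ + 56x³. Remainder: −27x⁵ + 3x⁴ − 62x³ − 31x² + 80x + 37.
Step 2: lead(−27x⁵ + 3x⁴ − 62x³ − 31x² + 80x + 37) ÷ lead(D) = −27x⁵ ÷ 3x³ = −9x². Subtract (−9x²)·D = −27x⁵ − 9x⁴ − 81x³ − 72x². Remainder: 12x⁴ + 19x³ + 41x² + 80x + 37.
Step 3: lead(12x⁴ + 19x³ + 41x² + 80x + 37) ÷ lead(D) = 12x⁴ ÷ 3x³ = 4x. Subtract (4x)·D = 12x⁴ + 4x³ + 36x² + 32x. Remainder: 15x³ + 5x² + 48x + 37.
Step 4: lead(15x³ + 5x² + 48x + 37) ÷ lead(D) = 15x³ ÷ 3x³ = 5. Subtract (5)·D = 15x³ + 5x² + 45x + 40. Remainder: 3x − 3.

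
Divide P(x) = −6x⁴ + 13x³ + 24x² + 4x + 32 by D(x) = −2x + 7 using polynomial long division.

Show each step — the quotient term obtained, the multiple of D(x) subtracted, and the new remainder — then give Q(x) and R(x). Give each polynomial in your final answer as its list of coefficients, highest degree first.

Step 1: lead(−6x⁴ + 13x³ + 24x² + 4x + 32) ÷ lead(D) = −6x⁴ ÷ −2x = 3x³. Subtract (3x³)·D = −6x⁴ + 21x³. Remainder: −8x³ + 24x² + 4x + 32.
Step 2: lead(−8x³ + 24x² + 4x + 32) ÷ lead(D) = −8x³ ÷ −2x = 4x². Subtract (4x²)·D = −8x³ + 28x². Remainder: −4x² + 4x + 32.
Step 3: lead(−4x² + 4x + 32) ÷ lead(D) = −4x² ÷ −2x = 2x. Subtract (2x)·D = −4x² + 14x. Remainder: −10x + 32.
Step 4: lead(−10x + 32) ÷ lead(D) = −10x ÷ −2x = 5. Subtract (5)·D = −10x + 35. Remainder: −3.

Q = [3, 4, 2, 5]; R = [-3]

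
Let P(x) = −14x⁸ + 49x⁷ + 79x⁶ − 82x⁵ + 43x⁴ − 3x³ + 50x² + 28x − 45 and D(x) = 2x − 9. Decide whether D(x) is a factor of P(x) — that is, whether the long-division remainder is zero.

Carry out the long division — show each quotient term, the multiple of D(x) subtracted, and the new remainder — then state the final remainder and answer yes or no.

Step 1: lead(−14x⁸ + 49x⁷ + 79x⁶ − 82x⁵ + 43x⁴ − 3x³ + 50x² + 28x − 45) ÷ lead(D) = −14x⁸ ÷ 2x = −7x⁷. Subtract (−7x⁷)·D = −14x⁸ + 63x⁷. Remainder: −14x⁷ + 79x⁶ − 82x⁵ + 43x⁴ − 3x³ + 50x² + 28x − 45.
Step 2: lead(−14x⁷ + 79x⁶ − 82x⁵ + 43x⁴ − 3x³ + 50x² + 28x − 45) ÷ lead(D) = −14x⁷ ÷ 2x = −7x⁶. Subtract (−7x⁶)·D = −14x⁷ + 63x⁶. Remainder: 16x⁶ − 82x⁵ + 43x⁴ − 3x³ + 50x² + 28x − 45.
Step 3: lead(16x⁶ − 82x⁵ + 43x⁴ − 3x³ + 50x² + 28x − 45) ÷ lead(D) = 16x⁶ ÷ 2x = 8x⁵. Subtract (8x⁵)·D = 16x⁶ − 72x⁵. Remainder: −10x⁵ + 43x⁴ − 3x³ + 50x² + 28x − 45.
Step 4: lead(−10x⁵ + 43x⁴ − 3x³ + 50x² + 28x − 45) ÷ lead(D) = −10x⁵ ÷ 2x = −5x⁴. Subtract (−5x⁴)·D = −10x⁵ + 45x⁴. Remainder: −2x⁴ − 3x³ + 50x² + 28x − 45.
Step 5: lead(−2x⁴ − 3x³ + 50x² + 28x − 45) ÷ lead(D) = −2x⁴ ÷ 2x = −x³. Subtract (−x³)·D = −2x⁴ + 9x³. Remainder: −12x³ + 50x² + 28x − 45.
Step 6: lead(−12x³ + 50x² + 28x − 45) ÷ lead(D) = −12x³ ÷ 2x = −6x². Subtract (−6x²)·D = −12x³ + 54x². Remainder: −4x² + 28x − 45.
Step 7: lead(−4x² + 28x − 45) ÷ lead(D) = −4x² ÷ 2x = −2x. Subtract (−2x)·D = −4x² + 18x. Remainder: 10x − 45.
Step 8: lead(10x − 45) ÷ lead(D) = 10x ÷ 2x = 5. Subtract (5)·D = 10x − 45. Remainder: 0.

R(x) = 0, so D(x) is a factor of P(x). yes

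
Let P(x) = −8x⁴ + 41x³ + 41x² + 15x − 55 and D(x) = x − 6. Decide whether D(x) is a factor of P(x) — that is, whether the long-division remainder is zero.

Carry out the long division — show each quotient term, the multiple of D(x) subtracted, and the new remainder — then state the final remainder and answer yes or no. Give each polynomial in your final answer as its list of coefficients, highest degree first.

Step 1: lead(−8x⁴ + 41x³ + 41x² + 15x − 55) ÷ lead(D) = −8x⁴ ÷ x = −8x³. Subtract (−8x³)·D = −8x⁴ + 48x³. Remainder: −7x³ + 41x² + 15x − 55.
Step 2: lead(−7x³ + 41x² + 15x − 55) ÷ lead(D) = −7x³ ÷ x = −7x². Subtract (−7x²)·D = −7x³ + 42x². Remainder: −x² + 15x − 55.
Step 3: lead(−x² + 15x − 55) ÷ lead(D) = −x² ÷ x = −x. Subtract (−x)·D = −x² + 6x. Remainder: 9x − 55.
Step 4: lead(9x − 55) ÷ lead(D) = 9x ÷ x = 9. Subtract (9)·D = 9x − 54. Remainder: −1.

R = [-1], so D(x) is not a factor of P(x). no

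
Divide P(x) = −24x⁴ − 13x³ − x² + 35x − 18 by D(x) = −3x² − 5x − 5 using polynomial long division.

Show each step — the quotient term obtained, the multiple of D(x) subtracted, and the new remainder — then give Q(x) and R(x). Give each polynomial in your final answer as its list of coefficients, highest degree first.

Q = [8, -9, 2]; R = [-8]

Step 1: lead(−24x⁴ − 13x³ − x² + 35x − 18) ÷ lead(D) = −24x⁴ ÷ −3x² = 8x². Subtract (8x²)·D = −24x⁴ − 40x³ − 40x². Remainder: 27x³ + 39x² + 35x − 18.
Step 2: lead(27x³ + 39x² + 35x − 18) ÷ lead(D) = 27x³ ÷ −3x² = −9x. Subtract (−9x)·D = 27x³ + 45x² + 45x. Remainder: −6x² − 10x − 18.
Step 3: lead(−6x² − 10x − 18) ÷ lead(D) = −6x² ÷ −3x² = 2. Subtract (2)·D = −6x² − 10x − 10. Remainder: −8.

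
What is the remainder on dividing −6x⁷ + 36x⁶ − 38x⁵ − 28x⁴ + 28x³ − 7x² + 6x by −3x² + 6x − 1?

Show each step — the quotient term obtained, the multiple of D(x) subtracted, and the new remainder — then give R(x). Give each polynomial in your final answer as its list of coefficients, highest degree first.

R = [1]

Step 1: lead(−6x⁷ + 36x⁶ − 38x⁵ − 28x⁴ + 28x³ − 7x² + 6x) ÷ lead(D) = −6x⁷ ÷ −3x² = 2x⁵. Subtract (2x⁵)·D = −6x⁷ + 12x⁶ − 2x⁵. Remainder: 24x⁶ − 36x⁵ − 28x⁴ + 28x³ − 7x² + 6x.
Step 2: lead(24x⁶ − 36x⁵ − 28x⁴ + 28x³ − 7x² + 6x) ÷ lead(D) = 24x⁶ ÷ −3x² = −8x⁴. Subtract (−8x⁴)·D = 24x⁶ − 48x⁵ + 8x⁴. Remainder: 12x⁵ − 36x⁴ + 28x³ − 7x² + 6x.
Step 3: lead(12x⁵ − 36x⁴ + 28x³ − 7x² + 6x) ÷ lead(D) = 12x⁵ ÷ −3x² = −4x³. Subtract (−4x³)·D = 12x⁵ − 24x⁴ + 4x³. Remainder: −12x⁴ + 24x³ − 7x² + 6x.
Step 4: lead(−12x⁴ + 24x³ − 7x² + 6x) ÷ lead(D) = −12x⁴ ÷ −3x² = 4x². Subtract (4x²)·D = −12x⁴ + 24x³ − 4x². Remainder: −3x² + 6x.
Step 5: lead(−3x² + 6x) ÷ lead(D) = −3x² ÷ −3x² = 1. Subtract (1)·D = −3x² + 6x − 1. Remainder: 1.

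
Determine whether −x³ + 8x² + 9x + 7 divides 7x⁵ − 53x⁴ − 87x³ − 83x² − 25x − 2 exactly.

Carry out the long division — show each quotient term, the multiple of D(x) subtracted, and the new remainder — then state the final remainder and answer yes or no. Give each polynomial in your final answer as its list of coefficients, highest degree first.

Step 1: lead(7x⁵ − 53x⁴ − 87x³ − 83x² − 25x − 2) ÷ lead(D) = 7x⁵ ÷ −x³ = −7x². Subtract (−7x²)·D = 7x⁵ − 56x⁴ − 63x³ − 49x². Remainder: 3x⁴ − 24x³ − 34x² − 25x − 2.
Step 2: lead(3x⁴ − 24x³ − 34x² − 25x − 2) ÷ lead(D) = 3x⁴ ÷ −x³ = −3x. Subtract (−3x)·D = 3x⁴ − 24x³ − 27x² − 21x. Remainder: −7x² − 4x − 2.

R = [-7, -4, -2], so D(x) is not a factor of P(x). no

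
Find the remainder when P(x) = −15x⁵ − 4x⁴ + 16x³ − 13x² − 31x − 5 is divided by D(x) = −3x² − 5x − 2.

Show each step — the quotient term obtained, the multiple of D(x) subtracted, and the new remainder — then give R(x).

Step 1: lead(−15x⁵ − 4x⁴ + 16x³ − 13x² − 31x − 5) ÷ lead(D) = −15x⁵ ÷ −3x² = 5x³. Subtract (5x³)·D = −15x⁵ − 25x⁴ − 10x³. Remainder: 21x⁴ + 26x³ − 13x² − 31x − 5.
Step 2: lead(21x⁴ + 26x³ − 13x² − 31x − 5) ÷ lead(D) = 21x⁴ ÷ −3x² = −7x². Subtract (−7x²)·D = 21x⁴ + 35x³ + 14x². Remainder: −9x³ − 27x² − 31x − 5.
Step 3: lead(−9x³ − 27x² − 31x − 5) ÷ lead(D) = −9x³ ÷ −3x² = 3x. Subtract (3x)·D = −9x³ − 15x² − 6x. Remainder: −12x² − 25x − 5.
Step 4: lead(−12x² − 25x − 5) ÷ lead(D) = −12x² ÷ −3x² = 4. Subtract (4)·D = −12x² − 20x − 8. Remainder: −5x + 3.

R(x) = −5x + 3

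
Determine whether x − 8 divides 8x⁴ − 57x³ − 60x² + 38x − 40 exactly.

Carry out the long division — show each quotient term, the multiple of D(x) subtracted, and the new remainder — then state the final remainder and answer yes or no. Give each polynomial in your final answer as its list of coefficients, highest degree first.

Step 1: lead(8x⁴ − 57x³ − 60x² + 38x − 40) ÷ lead(D) = 8x⁴ ÷ x = 8x³. Subtract (8x³)·D = 8x⁴ − 64x³. Remainder: 7x³ − 60x² + 38x − 40.
Step 2: lead(7x³ − 60x² + 38x − 40) ÷ lead(D) = 7x³ ÷ x = 7x². Subtract (7x²)·D = 7x³ − 56x². Remainder: −4x² + 38x − 40.
Step 3: lead(−4x² + 38x − 40) ÷ lead(D) = −4x² ÷ x = −4x. Subtract (−4x)·D = −4x² + 32x. Remainder: 6x − 40.
Step 4: lead(6x − 40) ÷ lead(D) = 6x ÷ x = 6. Subtract (6)·D = 6x − 48. Remainder: 8.

R = [8], so D(x) is not a factor of P(x). no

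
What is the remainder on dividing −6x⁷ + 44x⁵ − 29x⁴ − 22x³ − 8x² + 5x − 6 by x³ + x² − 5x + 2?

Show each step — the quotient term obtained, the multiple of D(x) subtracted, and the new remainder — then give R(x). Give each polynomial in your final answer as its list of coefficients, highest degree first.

R = [-8]

Step 1: lead(−6x⁷ + 44x⁵ − 29x⁴ − 22x³ − 8x² + 5x − 6) ÷ lead(D) = −6x⁷ ÷ x³ = −6x⁴. Subtract (−6x⁴)·D = −6x⁷ − 6x⁶ + 30x⁵ − 12x⁴. Remainder: 6x⁶ + 14x⁵ − 17x⁴ − 22x³ − 8x² + 5x − 6.
Step 2: lead(6x⁶ + 14x⁵ − 17x⁴ − 22x³ − 8x² + 5x − 6) ÷ lead(D) = 6x⁶ ÷ x³ = 6x³. Subtract (6x³)·D = 6x⁶ + 6x⁵ − 30x⁴ + 12x³. Remainder: 8x⁵ + 13x⁴ − 34x³ − 8x² + 5x − 6.
Step 3: lead(8x⁵ + 13x⁴ − 34x³ − 8x² + 5x − 6) ÷ lead(D) = 8x⁵ ÷ x³ = 8x². Subtract (8x²)·D = 8x⁵ + 8x⁴ − 40x³ + 16x². Remainder: 5x⁴ + 6x³ − 24x² + 5x − 6.
Step 4: lead(5x⁴ + 6x³ − 24x² + 5x − 6) ÷ lead(D) = 5x⁴ ÷ x³ = 5x. Subtract (5x)·D = 5x⁴ + 5x³ − 25x² + 10x. Remainder: x³ + x² − 5x − 6.
Step 5: lead(x³ + x² − 5x − 6) ÷ lead(D) = x³ ÷ x³ = 1. Subtract (1)·D = x³ + x² − 5x + 2. Remainder: −8.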